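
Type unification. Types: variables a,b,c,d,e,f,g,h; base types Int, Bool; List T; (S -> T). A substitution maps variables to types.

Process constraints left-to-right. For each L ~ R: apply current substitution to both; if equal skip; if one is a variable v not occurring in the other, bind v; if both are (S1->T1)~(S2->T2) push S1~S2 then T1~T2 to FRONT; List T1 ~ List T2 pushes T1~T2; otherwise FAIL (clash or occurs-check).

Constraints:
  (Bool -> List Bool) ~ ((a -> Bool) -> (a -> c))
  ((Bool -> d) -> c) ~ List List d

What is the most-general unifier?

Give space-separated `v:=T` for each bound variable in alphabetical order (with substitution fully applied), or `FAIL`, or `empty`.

Answer: FAIL

Derivation:
step 1: unify (Bool -> List Bool) ~ ((a -> Bool) -> (a -> c))  [subst: {-} | 1 pending]
  -> decompose arrow: push Bool~(a -> Bool), List Bool~(a -> c)
step 2: unify Bool ~ (a -> Bool)  [subst: {-} | 2 pending]
  clash: Bool vs (a -> Bool)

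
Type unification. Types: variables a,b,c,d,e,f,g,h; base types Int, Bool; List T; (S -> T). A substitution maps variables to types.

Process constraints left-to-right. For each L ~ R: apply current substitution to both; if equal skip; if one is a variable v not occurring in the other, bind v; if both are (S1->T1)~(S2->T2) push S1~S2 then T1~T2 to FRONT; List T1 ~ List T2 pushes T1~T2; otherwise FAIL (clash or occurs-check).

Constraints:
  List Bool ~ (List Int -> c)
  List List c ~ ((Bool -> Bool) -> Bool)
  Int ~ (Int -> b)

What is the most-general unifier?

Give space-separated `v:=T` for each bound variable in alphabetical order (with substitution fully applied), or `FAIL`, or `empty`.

Answer: FAIL

Derivation:
step 1: unify List Bool ~ (List Int -> c)  [subst: {-} | 2 pending]
  clash: List Bool vs (List Int -> c)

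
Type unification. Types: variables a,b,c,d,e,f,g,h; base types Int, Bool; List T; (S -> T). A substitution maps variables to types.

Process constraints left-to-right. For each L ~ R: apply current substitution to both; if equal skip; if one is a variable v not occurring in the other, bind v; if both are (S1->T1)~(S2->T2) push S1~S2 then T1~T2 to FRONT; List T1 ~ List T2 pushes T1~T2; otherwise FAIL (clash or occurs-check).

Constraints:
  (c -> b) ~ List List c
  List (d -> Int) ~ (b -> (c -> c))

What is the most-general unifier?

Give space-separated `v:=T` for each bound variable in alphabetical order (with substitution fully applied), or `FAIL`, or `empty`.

step 1: unify (c -> b) ~ List List c  [subst: {-} | 1 pending]
  clash: (c -> b) vs List List c

Answer: FAIL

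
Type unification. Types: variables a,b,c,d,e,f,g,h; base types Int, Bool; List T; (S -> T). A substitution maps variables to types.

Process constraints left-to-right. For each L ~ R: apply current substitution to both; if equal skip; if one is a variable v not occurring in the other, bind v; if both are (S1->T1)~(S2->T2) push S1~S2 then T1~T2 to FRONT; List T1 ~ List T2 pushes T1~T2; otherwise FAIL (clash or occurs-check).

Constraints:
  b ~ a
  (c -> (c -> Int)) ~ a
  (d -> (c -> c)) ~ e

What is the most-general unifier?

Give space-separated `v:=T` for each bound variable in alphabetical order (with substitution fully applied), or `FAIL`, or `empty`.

step 1: unify b ~ a  [subst: {-} | 2 pending]
  bind b := a
step 2: unify (c -> (c -> Int)) ~ a  [subst: {b:=a} | 1 pending]
  bind a := (c -> (c -> Int))
step 3: unify (d -> (c -> c)) ~ e  [subst: {b:=a, a:=(c -> (c -> Int))} | 0 pending]
  bind e := (d -> (c -> c))

Answer: a:=(c -> (c -> Int)) b:=(c -> (c -> Int)) e:=(d -> (c -> c))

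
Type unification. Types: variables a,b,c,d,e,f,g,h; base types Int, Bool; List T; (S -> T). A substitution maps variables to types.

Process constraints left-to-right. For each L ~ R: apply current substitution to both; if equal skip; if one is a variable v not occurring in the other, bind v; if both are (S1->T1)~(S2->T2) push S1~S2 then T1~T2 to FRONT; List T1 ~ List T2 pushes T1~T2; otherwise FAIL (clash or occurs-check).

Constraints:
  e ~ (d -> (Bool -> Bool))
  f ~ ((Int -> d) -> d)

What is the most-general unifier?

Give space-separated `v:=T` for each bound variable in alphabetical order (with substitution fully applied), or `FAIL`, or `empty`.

step 1: unify e ~ (d -> (Bool -> Bool))  [subst: {-} | 1 pending]
  bind e := (d -> (Bool -> Bool))
step 2: unify f ~ ((Int -> d) -> d)  [subst: {e:=(d -> (Bool -> Bool))} | 0 pending]
  bind f := ((Int -> d) -> d)

Answer: e:=(d -> (Bool -> Bool)) f:=((Int -> d) -> d)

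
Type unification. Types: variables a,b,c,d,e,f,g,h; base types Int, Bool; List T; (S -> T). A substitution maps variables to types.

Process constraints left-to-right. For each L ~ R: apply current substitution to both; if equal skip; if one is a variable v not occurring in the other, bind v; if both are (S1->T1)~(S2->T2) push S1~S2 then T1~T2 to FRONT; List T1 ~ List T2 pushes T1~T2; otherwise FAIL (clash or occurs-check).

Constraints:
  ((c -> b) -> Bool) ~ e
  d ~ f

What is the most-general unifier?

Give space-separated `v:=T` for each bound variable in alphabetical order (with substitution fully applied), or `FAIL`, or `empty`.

Answer: d:=f e:=((c -> b) -> Bool)

Derivation:
step 1: unify ((c -> b) -> Bool) ~ e  [subst: {-} | 1 pending]
  bind e := ((c -> b) -> Bool)
step 2: unify d ~ f  [subst: {e:=((c -> b) -> Bool)} | 0 pending]
  bind d := f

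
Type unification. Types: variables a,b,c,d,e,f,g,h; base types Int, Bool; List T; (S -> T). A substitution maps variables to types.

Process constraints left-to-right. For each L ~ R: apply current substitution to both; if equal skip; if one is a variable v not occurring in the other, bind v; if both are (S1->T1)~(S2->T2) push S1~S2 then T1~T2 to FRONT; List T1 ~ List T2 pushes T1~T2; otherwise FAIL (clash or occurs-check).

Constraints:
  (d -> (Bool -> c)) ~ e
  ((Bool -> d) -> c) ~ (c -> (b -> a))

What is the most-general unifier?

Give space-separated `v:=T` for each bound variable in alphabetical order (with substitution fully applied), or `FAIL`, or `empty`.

step 1: unify (d -> (Bool -> c)) ~ e  [subst: {-} | 1 pending]
  bind e := (d -> (Bool -> c))
step 2: unify ((Bool -> d) -> c) ~ (c -> (b -> a))  [subst: {e:=(d -> (Bool -> c))} | 0 pending]
  -> decompose arrow: push (Bool -> d)~c, c~(b -> a)
step 3: unify (Bool -> d) ~ c  [subst: {e:=(d -> (Bool -> c))} | 1 pending]
  bind c := (Bool -> d)
step 4: unify (Bool -> d) ~ (b -> a)  [subst: {e:=(d -> (Bool -> c)), c:=(Bool -> d)} | 0 pending]
  -> decompose arrow: push Bool~b, d~a
step 5: unify Bool ~ b  [subst: {e:=(d -> (Bool -> c)), c:=(Bool -> d)} | 1 pending]
  bind b := Bool
step 6: unify d ~ a  [subst: {e:=(d -> (Bool -> c)), c:=(Bool -> d), b:=Bool} | 0 pending]
  bind d := a

Answer: b:=Bool c:=(Bool -> a) d:=a e:=(a -> (Bool -> (Bool -> a)))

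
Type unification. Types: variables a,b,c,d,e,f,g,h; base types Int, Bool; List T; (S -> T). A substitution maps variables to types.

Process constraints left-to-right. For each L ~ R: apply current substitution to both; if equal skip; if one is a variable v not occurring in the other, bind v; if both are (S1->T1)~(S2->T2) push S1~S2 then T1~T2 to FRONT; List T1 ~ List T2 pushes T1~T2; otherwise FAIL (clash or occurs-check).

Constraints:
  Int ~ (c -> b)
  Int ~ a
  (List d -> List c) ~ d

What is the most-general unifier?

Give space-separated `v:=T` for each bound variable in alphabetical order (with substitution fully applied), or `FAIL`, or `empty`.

step 1: unify Int ~ (c -> b)  [subst: {-} | 2 pending]
  clash: Int vs (c -> b)

Answer: FAIL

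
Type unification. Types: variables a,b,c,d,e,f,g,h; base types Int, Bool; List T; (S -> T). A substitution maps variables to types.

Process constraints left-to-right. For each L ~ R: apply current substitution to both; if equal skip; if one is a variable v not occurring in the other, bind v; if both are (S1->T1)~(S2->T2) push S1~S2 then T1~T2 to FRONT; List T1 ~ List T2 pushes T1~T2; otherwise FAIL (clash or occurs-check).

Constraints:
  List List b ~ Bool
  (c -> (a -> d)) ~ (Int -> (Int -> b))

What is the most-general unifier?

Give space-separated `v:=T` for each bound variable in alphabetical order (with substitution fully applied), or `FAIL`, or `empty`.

step 1: unify List List b ~ Bool  [subst: {-} | 1 pending]
  clash: List List b vs Bool

Answer: FAIL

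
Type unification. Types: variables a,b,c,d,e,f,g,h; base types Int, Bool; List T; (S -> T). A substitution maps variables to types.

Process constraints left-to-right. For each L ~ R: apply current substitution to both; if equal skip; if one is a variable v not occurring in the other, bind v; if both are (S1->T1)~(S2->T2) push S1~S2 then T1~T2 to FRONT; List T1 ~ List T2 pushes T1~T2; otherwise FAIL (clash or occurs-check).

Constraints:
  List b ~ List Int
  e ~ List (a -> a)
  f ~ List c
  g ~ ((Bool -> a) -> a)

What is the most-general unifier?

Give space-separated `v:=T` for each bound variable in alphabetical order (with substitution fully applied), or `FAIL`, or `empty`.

step 1: unify List b ~ List Int  [subst: {-} | 3 pending]
  -> decompose List: push b~Int
step 2: unify b ~ Int  [subst: {-} | 3 pending]
  bind b := Int
step 3: unify e ~ List (a -> a)  [subst: {b:=Int} | 2 pending]
  bind e := List (a -> a)
step 4: unify f ~ List c  [subst: {b:=Int, e:=List (a -> a)} | 1 pending]
  bind f := List c
step 5: unify g ~ ((Bool -> a) -> a)  [subst: {b:=Int, e:=List (a -> a), f:=List c} | 0 pending]
  bind g := ((Bool -> a) -> a)

Answer: b:=Int e:=List (a -> a) f:=List c g:=((Bool -> a) -> a)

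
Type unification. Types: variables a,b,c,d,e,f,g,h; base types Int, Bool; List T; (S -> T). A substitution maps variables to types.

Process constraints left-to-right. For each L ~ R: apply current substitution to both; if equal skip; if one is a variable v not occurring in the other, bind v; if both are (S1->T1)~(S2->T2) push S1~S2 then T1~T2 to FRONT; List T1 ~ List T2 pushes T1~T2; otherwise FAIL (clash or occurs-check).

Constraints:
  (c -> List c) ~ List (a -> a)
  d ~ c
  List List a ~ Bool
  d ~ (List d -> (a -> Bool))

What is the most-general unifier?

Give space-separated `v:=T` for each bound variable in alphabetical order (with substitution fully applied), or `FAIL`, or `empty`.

step 1: unify (c -> List c) ~ List (a -> a)  [subst: {-} | 3 pending]
  clash: (c -> List c) vs List (a -> a)

Answer: FAIL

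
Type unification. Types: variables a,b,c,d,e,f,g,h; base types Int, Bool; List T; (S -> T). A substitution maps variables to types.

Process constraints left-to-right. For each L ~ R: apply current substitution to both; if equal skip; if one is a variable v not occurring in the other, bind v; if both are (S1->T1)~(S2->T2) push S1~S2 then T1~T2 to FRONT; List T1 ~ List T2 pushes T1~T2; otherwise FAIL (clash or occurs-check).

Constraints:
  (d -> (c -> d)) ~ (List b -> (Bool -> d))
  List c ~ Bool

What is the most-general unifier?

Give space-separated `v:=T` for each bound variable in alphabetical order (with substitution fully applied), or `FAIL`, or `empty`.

Answer: FAIL

Derivation:
step 1: unify (d -> (c -> d)) ~ (List b -> (Bool -> d))  [subst: {-} | 1 pending]
  -> decompose arrow: push d~List b, (c -> d)~(Bool -> d)
step 2: unify d ~ List b  [subst: {-} | 2 pending]
  bind d := List b
step 3: unify (c -> List b) ~ (Bool -> List b)  [subst: {d:=List b} | 1 pending]
  -> decompose arrow: push c~Bool, List b~List b
step 4: unify c ~ Bool  [subst: {d:=List b} | 2 pending]
  bind c := Bool
step 5: unify List b ~ List b  [subst: {d:=List b, c:=Bool} | 1 pending]
  -> identical, skip
step 6: unify List Bool ~ Bool  [subst: {d:=List b, c:=Bool} | 0 pending]
  clash: List Bool vs Bool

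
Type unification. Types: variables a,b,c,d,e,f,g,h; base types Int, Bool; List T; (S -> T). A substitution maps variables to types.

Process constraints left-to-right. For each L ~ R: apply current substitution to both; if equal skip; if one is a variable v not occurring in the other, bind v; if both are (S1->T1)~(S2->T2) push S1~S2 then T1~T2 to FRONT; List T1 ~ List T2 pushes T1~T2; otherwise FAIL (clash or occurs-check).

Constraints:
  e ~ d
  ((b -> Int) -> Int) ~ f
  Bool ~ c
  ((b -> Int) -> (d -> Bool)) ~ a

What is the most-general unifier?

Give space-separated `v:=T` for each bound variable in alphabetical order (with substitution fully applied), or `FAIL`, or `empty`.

step 1: unify e ~ d  [subst: {-} | 3 pending]
  bind e := d
step 2: unify ((b -> Int) -> Int) ~ f  [subst: {e:=d} | 2 pending]
  bind f := ((b -> Int) -> Int)
step 3: unify Bool ~ c  [subst: {e:=d, f:=((b -> Int) -> Int)} | 1 pending]
  bind c := Bool
step 4: unify ((b -> Int) -> (d -> Bool)) ~ a  [subst: {e:=d, f:=((b -> Int) -> Int), c:=Bool} | 0 pending]
  bind a := ((b -> Int) -> (d -> Bool))

Answer: a:=((b -> Int) -> (d -> Bool)) c:=Bool e:=d f:=((b -> Int) -> Int)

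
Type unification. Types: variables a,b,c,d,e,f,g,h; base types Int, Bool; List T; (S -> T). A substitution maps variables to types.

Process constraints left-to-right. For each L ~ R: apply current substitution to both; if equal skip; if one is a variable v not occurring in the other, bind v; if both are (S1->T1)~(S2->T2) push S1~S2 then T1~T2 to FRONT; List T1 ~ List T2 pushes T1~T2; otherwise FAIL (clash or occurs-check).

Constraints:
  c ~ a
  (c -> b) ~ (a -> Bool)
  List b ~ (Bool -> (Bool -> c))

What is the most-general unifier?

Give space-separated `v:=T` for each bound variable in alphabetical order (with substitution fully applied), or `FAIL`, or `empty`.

Answer: FAIL

Derivation:
step 1: unify c ~ a  [subst: {-} | 2 pending]
  bind c := a
step 2: unify (a -> b) ~ (a -> Bool)  [subst: {c:=a} | 1 pending]
  -> decompose arrow: push a~a, b~Bool
step 3: unify a ~ a  [subst: {c:=a} | 2 pending]
  -> identical, skip
step 4: unify b ~ Bool  [subst: {c:=a} | 1 pending]
  bind b := Bool
step 5: unify List Bool ~ (Bool -> (Bool -> a))  [subst: {c:=a, b:=Bool} | 0 pending]
  clash: List Bool vs (Bool -> (Bool -> a))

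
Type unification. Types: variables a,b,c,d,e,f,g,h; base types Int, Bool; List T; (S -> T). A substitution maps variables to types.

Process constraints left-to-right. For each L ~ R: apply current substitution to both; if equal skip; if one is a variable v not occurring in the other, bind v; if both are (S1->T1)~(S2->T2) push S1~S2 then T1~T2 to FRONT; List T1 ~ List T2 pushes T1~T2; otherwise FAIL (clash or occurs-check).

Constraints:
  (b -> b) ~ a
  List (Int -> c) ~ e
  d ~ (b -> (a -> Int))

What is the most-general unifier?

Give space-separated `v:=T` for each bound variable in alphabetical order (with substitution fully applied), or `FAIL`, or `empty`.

Answer: a:=(b -> b) d:=(b -> ((b -> b) -> Int)) e:=List (Int -> c)

Derivation:
step 1: unify (b -> b) ~ a  [subst: {-} | 2 pending]
  bind a := (b -> b)
step 2: unify List (Int -> c) ~ e  [subst: {a:=(b -> b)} | 1 pending]
  bind e := List (Int -> c)
step 3: unify d ~ (b -> ((b -> b) -> Int))  [subst: {a:=(b -> b), e:=List (Int -> c)} | 0 pending]
  bind d := (b -> ((b -> b) -> Int))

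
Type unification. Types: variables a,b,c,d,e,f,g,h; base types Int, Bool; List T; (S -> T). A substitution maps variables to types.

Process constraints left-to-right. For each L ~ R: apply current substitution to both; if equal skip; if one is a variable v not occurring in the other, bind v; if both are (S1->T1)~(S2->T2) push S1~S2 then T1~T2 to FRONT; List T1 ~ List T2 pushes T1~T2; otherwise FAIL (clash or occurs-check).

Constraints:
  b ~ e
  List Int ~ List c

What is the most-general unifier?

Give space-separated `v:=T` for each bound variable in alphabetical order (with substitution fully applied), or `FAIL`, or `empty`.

Answer: b:=e c:=Int

Derivation:
step 1: unify b ~ e  [subst: {-} | 1 pending]
  bind b := e
step 2: unify List Int ~ List c  [subst: {b:=e} | 0 pending]
  -> decompose List: push Int~c
step 3: unify Int ~ c  [subst: {b:=e} | 0 pending]
  bind c := Int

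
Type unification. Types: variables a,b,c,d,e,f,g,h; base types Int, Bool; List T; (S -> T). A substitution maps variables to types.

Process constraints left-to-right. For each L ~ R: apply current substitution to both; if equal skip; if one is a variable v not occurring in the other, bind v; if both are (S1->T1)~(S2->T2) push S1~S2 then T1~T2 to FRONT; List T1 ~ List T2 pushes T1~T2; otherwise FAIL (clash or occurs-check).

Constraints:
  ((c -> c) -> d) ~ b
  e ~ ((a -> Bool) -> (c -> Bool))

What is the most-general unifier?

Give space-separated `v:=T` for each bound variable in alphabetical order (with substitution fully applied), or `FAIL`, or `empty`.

Answer: b:=((c -> c) -> d) e:=((a -> Bool) -> (c -> Bool))

Derivation:
step 1: unify ((c -> c) -> d) ~ b  [subst: {-} | 1 pending]
  bind b := ((c -> c) -> d)
step 2: unify e ~ ((a -> Bool) -> (c -> Bool))  [subst: {b:=((c -> c) -> d)} | 0 pending]
  bind e := ((a -> Bool) -> (c -> Bool))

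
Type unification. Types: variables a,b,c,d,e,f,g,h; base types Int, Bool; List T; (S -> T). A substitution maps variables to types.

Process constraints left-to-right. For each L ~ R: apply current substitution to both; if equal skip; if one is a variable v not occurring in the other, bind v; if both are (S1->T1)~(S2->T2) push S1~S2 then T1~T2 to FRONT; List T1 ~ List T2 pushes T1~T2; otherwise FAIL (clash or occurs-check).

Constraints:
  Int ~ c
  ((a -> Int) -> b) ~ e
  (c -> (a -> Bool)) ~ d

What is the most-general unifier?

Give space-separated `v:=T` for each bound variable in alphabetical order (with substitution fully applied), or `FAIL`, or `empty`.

Answer: c:=Int d:=(Int -> (a -> Bool)) e:=((a -> Int) -> b)

Derivation:
step 1: unify Int ~ c  [subst: {-} | 2 pending]
  bind c := Int
step 2: unify ((a -> Int) -> b) ~ e  [subst: {c:=Int} | 1 pending]
  bind e := ((a -> Int) -> b)
step 3: unify (Int -> (a -> Bool)) ~ d  [subst: {c:=Int, e:=((a -> Int) -> b)} | 0 pending]
  bind d := (Int -> (a -> Bool))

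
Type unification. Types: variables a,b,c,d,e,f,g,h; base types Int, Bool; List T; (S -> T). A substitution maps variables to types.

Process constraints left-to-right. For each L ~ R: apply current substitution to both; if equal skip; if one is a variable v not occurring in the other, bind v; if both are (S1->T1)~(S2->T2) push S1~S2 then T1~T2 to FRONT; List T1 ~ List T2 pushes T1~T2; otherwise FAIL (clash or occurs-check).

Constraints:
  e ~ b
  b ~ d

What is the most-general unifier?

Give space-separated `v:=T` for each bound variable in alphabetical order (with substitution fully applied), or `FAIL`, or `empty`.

Answer: b:=d e:=d

Derivation:
step 1: unify e ~ b  [subst: {-} | 1 pending]
  bind e := b
step 2: unify b ~ d  [subst: {e:=b} | 0 pending]
  bind b := d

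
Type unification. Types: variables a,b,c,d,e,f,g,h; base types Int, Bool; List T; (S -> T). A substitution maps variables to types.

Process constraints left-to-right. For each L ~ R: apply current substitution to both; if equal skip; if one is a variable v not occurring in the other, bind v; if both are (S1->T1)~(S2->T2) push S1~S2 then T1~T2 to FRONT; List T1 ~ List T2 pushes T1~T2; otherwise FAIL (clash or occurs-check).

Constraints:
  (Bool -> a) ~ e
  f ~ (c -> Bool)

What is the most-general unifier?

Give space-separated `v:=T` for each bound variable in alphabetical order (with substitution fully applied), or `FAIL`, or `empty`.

step 1: unify (Bool -> a) ~ e  [subst: {-} | 1 pending]
  bind e := (Bool -> a)
step 2: unify f ~ (c -> Bool)  [subst: {e:=(Bool -> a)} | 0 pending]
  bind f := (c -> Bool)

Answer: e:=(Bool -> a) f:=(c -> Bool)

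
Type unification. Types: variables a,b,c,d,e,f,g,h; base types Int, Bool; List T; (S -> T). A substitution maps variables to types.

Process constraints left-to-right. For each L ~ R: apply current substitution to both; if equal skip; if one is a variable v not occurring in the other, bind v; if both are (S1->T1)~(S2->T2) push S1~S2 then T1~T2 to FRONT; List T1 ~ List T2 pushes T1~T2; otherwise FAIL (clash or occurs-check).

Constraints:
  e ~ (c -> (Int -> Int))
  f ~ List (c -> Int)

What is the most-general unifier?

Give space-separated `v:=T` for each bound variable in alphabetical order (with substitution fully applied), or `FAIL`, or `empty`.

Answer: e:=(c -> (Int -> Int)) f:=List (c -> Int)

Derivation:
step 1: unify e ~ (c -> (Int -> Int))  [subst: {-} | 1 pending]
  bind e := (c -> (Int -> Int))
step 2: unify f ~ List (c -> Int)  [subst: {e:=(c -> (Int -> Int))} | 0 pending]
  bind f := List (c -> Int)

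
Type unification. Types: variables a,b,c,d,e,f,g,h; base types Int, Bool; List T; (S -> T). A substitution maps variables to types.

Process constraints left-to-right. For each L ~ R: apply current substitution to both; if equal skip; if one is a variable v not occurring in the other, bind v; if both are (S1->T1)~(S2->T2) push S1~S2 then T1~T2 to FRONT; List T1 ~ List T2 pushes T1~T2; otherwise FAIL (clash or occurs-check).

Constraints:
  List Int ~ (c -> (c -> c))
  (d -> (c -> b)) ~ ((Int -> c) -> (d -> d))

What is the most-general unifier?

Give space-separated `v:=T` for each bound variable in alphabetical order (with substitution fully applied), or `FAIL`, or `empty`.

step 1: unify List Int ~ (c -> (c -> c))  [subst: {-} | 1 pending]
  clash: List Int vs (c -> (c -> c))

Answer: FAIL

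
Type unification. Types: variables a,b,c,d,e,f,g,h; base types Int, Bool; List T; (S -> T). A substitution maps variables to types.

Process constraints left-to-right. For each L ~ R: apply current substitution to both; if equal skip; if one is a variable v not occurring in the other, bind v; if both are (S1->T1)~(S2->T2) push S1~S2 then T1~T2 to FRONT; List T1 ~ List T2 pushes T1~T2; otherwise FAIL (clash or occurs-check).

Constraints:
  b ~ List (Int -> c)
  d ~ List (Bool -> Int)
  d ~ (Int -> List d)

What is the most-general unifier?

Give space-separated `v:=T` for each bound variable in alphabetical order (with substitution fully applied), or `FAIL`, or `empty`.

step 1: unify b ~ List (Int -> c)  [subst: {-} | 2 pending]
  bind b := List (Int -> c)
step 2: unify d ~ List (Bool -> Int)  [subst: {b:=List (Int -> c)} | 1 pending]
  bind d := List (Bool -> Int)
step 3: unify List (Bool -> Int) ~ (Int -> List List (Bool -> Int))  [subst: {b:=List (Int -> c), d:=List (Bool -> Int)} | 0 pending]
  clash: List (Bool -> Int) vs (Int -> List List (Bool -> Int))

Answer: FAIL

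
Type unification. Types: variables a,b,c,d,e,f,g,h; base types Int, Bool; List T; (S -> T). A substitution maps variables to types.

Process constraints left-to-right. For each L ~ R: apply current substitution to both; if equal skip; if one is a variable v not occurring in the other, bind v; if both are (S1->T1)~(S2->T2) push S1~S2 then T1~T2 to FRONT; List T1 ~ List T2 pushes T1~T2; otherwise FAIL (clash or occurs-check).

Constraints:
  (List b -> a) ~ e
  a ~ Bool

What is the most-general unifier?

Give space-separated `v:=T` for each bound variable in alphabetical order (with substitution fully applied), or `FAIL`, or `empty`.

step 1: unify (List b -> a) ~ e  [subst: {-} | 1 pending]
  bind e := (List b -> a)
step 2: unify a ~ Bool  [subst: {e:=(List b -> a)} | 0 pending]
  bind a := Bool

Answer: a:=Bool e:=(List b -> Bool)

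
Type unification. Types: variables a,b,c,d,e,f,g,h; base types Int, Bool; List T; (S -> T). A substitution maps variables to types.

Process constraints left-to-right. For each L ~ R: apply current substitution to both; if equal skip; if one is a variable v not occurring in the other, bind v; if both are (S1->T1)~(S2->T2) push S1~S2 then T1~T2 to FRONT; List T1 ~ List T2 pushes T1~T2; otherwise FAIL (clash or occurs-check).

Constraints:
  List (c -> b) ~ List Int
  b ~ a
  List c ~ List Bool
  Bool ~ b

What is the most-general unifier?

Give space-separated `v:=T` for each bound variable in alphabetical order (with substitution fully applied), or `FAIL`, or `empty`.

Answer: FAIL

Derivation:
step 1: unify List (c -> b) ~ List Int  [subst: {-} | 3 pending]
  -> decompose List: push (c -> b)~Int
step 2: unify (c -> b) ~ Int  [subst: {-} | 3 pending]
  clash: (c -> b) vs Int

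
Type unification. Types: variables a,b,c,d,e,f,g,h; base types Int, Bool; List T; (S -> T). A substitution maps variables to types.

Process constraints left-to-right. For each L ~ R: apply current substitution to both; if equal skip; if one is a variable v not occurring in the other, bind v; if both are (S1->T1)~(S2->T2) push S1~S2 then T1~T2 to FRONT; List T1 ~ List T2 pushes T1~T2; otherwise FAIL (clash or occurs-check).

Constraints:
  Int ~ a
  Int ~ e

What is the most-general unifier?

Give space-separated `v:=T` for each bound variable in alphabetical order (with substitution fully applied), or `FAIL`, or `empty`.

Answer: a:=Int e:=Int

Derivation:
step 1: unify Int ~ a  [subst: {-} | 1 pending]
  bind a := Int
step 2: unify Int ~ e  [subst: {a:=Int} | 0 pending]
  bind e := Int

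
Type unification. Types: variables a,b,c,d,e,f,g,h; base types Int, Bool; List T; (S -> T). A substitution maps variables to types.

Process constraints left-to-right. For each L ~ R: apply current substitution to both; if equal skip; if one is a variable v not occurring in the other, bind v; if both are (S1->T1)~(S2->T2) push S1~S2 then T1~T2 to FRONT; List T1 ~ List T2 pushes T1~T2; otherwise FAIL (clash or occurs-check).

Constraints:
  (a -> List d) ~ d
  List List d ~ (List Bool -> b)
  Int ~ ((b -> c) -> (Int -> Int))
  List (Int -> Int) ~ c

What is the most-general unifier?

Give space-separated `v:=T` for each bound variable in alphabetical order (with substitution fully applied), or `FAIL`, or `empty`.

Answer: FAIL

Derivation:
step 1: unify (a -> List d) ~ d  [subst: {-} | 3 pending]
  occurs-check fail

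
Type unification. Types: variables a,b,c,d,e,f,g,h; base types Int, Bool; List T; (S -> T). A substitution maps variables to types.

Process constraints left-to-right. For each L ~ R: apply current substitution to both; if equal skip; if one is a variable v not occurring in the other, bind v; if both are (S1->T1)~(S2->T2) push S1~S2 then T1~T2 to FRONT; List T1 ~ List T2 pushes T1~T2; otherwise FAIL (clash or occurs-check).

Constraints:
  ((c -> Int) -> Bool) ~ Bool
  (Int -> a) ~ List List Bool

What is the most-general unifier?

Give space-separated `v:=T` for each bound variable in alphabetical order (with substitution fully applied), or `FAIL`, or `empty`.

step 1: unify ((c -> Int) -> Bool) ~ Bool  [subst: {-} | 1 pending]
  clash: ((c -> Int) -> Bool) vs Bool

Answer: FAIL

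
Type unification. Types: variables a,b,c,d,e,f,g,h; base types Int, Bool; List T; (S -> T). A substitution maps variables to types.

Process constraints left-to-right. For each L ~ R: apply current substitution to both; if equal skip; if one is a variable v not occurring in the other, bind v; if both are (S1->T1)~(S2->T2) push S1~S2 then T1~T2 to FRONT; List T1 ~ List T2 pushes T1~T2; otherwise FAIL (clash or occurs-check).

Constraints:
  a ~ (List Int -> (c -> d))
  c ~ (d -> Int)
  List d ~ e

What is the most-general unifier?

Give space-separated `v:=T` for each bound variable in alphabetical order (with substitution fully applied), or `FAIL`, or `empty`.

step 1: unify a ~ (List Int -> (c -> d))  [subst: {-} | 2 pending]
  bind a := (List Int -> (c -> d))
step 2: unify c ~ (d -> Int)  [subst: {a:=(List Int -> (c -> d))} | 1 pending]
  bind c := (d -> Int)
step 3: unify List d ~ e  [subst: {a:=(List Int -> (c -> d)), c:=(d -> Int)} | 0 pending]
  bind e := List d

Answer: a:=(List Int -> ((d -> Int) -> d)) c:=(d -> Int) e:=List d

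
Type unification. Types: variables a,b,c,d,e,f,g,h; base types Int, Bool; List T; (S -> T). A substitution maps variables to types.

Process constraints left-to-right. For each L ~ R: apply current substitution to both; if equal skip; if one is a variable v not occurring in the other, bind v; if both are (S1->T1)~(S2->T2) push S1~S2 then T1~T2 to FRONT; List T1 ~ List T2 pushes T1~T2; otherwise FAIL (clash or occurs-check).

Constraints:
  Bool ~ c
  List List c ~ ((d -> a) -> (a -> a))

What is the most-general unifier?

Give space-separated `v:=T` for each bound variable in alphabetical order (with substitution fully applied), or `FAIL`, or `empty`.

step 1: unify Bool ~ c  [subst: {-} | 1 pending]
  bind c := Bool
step 2: unify List List Bool ~ ((d -> a) -> (a -> a))  [subst: {c:=Bool} | 0 pending]
  clash: List List Bool vs ((d -> a) -> (a -> a))

Answer: FAIL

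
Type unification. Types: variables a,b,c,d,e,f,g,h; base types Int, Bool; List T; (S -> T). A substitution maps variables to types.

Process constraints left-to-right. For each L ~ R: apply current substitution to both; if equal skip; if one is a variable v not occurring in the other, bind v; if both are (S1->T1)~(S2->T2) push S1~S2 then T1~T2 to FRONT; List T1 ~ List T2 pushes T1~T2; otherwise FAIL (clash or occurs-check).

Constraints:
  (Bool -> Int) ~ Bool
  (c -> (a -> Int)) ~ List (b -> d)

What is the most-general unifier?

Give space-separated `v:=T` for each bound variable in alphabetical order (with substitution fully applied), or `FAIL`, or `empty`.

Answer: FAIL

Derivation:
step 1: unify (Bool -> Int) ~ Bool  [subst: {-} | 1 pending]
  clash: (Bool -> Int) vs Bool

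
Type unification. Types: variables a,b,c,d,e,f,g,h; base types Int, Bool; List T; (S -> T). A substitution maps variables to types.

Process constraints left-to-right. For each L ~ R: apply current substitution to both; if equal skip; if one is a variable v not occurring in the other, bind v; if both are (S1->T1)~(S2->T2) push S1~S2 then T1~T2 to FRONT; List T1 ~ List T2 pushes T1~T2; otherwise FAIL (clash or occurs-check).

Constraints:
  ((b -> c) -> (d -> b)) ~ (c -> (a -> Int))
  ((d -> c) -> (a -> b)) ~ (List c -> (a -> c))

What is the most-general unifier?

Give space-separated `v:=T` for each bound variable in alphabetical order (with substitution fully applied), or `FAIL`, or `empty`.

Answer: FAIL

Derivation:
step 1: unify ((b -> c) -> (d -> b)) ~ (c -> (a -> Int))  [subst: {-} | 1 pending]
  -> decompose arrow: push (b -> c)~c, (d -> b)~(a -> Int)
step 2: unify (b -> c) ~ c  [subst: {-} | 2 pending]
  occurs-check fail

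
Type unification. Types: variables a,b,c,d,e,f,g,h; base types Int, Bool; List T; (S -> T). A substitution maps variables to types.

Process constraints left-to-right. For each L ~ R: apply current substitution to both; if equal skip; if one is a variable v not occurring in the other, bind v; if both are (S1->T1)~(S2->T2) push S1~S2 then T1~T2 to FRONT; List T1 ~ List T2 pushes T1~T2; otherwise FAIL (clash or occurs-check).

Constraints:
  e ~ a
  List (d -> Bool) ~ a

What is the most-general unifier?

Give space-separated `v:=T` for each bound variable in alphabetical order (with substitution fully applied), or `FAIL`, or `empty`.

step 1: unify e ~ a  [subst: {-} | 1 pending]
  bind e := a
step 2: unify List (d -> Bool) ~ a  [subst: {e:=a} | 0 pending]
  bind a := List (d -> Bool)

Answer: a:=List (d -> Bool) e:=List (d -> Bool)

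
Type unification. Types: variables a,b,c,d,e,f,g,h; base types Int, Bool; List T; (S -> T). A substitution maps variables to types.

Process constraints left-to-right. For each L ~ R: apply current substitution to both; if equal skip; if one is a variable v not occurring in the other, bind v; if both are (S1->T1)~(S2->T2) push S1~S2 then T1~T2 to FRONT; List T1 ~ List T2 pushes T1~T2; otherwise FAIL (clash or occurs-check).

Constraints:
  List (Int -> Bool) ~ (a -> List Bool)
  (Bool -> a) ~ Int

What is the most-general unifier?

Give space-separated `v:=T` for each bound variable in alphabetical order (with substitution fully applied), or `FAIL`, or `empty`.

Answer: FAIL

Derivation:
step 1: unify List (Int -> Bool) ~ (a -> List Bool)  [subst: {-} | 1 pending]
  clash: List (Int -> Bool) vs (a -> List Bool)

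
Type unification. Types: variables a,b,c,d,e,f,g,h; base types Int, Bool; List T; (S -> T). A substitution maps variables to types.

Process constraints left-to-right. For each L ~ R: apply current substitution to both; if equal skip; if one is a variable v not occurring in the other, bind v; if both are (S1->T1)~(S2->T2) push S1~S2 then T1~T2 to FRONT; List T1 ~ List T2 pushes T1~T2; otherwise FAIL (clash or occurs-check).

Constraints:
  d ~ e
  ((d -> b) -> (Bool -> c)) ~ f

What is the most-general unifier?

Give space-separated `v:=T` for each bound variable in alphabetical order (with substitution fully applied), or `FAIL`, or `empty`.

step 1: unify d ~ e  [subst: {-} | 1 pending]
  bind d := e
step 2: unify ((e -> b) -> (Bool -> c)) ~ f  [subst: {d:=e} | 0 pending]
  bind f := ((e -> b) -> (Bool -> c))

Answer: d:=e f:=((e -> b) -> (Bool -> c))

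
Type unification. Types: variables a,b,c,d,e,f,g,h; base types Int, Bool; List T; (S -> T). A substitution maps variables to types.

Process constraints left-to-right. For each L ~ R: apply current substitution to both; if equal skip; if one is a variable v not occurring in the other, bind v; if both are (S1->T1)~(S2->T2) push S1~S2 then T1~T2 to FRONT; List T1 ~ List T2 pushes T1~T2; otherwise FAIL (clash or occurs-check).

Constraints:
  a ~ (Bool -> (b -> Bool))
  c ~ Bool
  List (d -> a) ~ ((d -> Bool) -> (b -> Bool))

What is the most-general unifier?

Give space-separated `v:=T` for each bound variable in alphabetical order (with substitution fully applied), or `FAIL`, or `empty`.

Answer: FAIL

Derivation:
step 1: unify a ~ (Bool -> (b -> Bool))  [subst: {-} | 2 pending]
  bind a := (Bool -> (b -> Bool))
step 2: unify c ~ Bool  [subst: {a:=(Bool -> (b -> Bool))} | 1 pending]
  bind c := Bool
step 3: unify List (d -> (Bool -> (b -> Bool))) ~ ((d -> Bool) -> (b -> Bool))  [subst: {a:=(Bool -> (b -> Bool)), c:=Bool} | 0 pending]
  clash: List (d -> (Bool -> (b -> Bool))) vs ((d -> Bool) -> (b -> Bool))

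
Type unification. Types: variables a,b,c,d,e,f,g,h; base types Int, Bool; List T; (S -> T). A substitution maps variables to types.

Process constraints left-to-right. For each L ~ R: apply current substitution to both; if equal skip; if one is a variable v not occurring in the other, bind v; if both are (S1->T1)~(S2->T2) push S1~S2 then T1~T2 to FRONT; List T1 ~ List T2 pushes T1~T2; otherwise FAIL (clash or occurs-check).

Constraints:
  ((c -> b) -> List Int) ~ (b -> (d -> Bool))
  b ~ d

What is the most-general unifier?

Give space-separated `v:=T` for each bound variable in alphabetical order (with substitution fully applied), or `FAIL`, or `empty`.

step 1: unify ((c -> b) -> List Int) ~ (b -> (d -> Bool))  [subst: {-} | 1 pending]
  -> decompose arrow: push (c -> b)~b, List Int~(d -> Bool)
step 2: unify (c -> b) ~ b  [subst: {-} | 2 pending]
  occurs-check fail

Answer: FAIL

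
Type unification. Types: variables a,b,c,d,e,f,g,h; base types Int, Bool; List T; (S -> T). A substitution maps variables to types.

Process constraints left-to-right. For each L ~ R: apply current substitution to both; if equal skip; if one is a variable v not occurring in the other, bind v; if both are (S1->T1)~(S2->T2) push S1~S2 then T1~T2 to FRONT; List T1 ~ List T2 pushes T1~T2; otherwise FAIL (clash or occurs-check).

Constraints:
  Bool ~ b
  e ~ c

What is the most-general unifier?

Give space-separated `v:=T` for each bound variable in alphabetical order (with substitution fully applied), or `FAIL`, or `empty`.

Answer: b:=Bool e:=c

Derivation:
step 1: unify Bool ~ b  [subst: {-} | 1 pending]
  bind b := Bool
step 2: unify e ~ c  [subst: {b:=Bool} | 0 pending]
  bind e := c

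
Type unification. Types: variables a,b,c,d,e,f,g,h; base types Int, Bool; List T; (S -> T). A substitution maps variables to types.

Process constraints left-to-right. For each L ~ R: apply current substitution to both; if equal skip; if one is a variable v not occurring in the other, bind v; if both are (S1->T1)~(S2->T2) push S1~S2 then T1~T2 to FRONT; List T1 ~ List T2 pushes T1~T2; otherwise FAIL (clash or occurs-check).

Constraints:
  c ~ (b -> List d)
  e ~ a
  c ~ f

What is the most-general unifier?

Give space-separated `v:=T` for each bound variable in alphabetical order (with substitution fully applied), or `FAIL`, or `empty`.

Answer: c:=(b -> List d) e:=a f:=(b -> List d)

Derivation:
step 1: unify c ~ (b -> List d)  [subst: {-} | 2 pending]
  bind c := (b -> List d)
step 2: unify e ~ a  [subst: {c:=(b -> List d)} | 1 pending]
  bind e := a
step 3: unify (b -> List d) ~ f  [subst: {c:=(b -> List d), e:=a} | 0 pending]
  bind f := (b -> List d)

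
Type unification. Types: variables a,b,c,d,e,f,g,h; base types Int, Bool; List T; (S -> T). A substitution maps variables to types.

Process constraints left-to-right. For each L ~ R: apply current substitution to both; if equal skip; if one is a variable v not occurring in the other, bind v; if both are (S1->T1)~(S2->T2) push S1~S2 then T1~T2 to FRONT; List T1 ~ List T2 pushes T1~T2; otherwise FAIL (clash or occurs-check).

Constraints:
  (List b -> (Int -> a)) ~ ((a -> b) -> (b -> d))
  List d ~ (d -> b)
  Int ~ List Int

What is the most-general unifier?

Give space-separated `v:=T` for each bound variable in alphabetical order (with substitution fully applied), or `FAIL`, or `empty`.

Answer: FAIL

Derivation:
step 1: unify (List b -> (Int -> a)) ~ ((a -> b) -> (b -> d))  [subst: {-} | 2 pending]
  -> decompose arrow: push List b~(a -> b), (Int -> a)~(b -> d)
step 2: unify List b ~ (a -> b)  [subst: {-} | 3 pending]
  clash: List b vs (a -> b)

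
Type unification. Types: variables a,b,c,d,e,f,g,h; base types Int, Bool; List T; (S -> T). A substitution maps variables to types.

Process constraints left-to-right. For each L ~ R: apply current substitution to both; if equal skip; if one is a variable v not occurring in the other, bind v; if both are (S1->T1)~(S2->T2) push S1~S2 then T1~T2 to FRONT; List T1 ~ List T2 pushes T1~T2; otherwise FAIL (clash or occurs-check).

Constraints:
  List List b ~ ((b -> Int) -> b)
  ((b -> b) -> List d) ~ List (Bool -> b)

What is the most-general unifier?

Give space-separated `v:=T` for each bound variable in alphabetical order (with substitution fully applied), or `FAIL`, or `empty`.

step 1: unify List List b ~ ((b -> Int) -> b)  [subst: {-} | 1 pending]
  clash: List List b vs ((b -> Int) -> b)

Answer: FAIL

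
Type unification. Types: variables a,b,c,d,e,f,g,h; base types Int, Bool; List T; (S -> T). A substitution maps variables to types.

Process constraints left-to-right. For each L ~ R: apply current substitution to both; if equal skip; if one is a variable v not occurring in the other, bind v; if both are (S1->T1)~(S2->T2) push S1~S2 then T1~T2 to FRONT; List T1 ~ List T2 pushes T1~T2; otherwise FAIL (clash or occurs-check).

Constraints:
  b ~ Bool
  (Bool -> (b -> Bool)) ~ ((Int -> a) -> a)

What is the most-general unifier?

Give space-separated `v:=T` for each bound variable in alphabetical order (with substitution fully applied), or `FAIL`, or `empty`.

step 1: unify b ~ Bool  [subst: {-} | 1 pending]
  bind b := Bool
step 2: unify (Bool -> (Bool -> Bool)) ~ ((Int -> a) -> a)  [subst: {b:=Bool} | 0 pending]
  -> decompose arrow: push Bool~(Int -> a), (Bool -> Bool)~a
step 3: unify Bool ~ (Int -> a)  [subst: {b:=Bool} | 1 pending]
  clash: Bool vs (Int -> a)

Answer: FAIL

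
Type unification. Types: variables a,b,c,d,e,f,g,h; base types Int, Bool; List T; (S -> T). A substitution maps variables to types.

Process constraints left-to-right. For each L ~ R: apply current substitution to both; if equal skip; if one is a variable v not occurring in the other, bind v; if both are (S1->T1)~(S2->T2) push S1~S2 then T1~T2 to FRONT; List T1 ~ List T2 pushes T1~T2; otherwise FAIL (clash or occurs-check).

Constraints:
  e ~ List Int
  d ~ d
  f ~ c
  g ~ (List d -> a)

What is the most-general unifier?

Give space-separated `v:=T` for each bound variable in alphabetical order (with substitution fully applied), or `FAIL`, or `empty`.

step 1: unify e ~ List Int  [subst: {-} | 3 pending]
  bind e := List Int
step 2: unify d ~ d  [subst: {e:=List Int} | 2 pending]
  -> identical, skip
step 3: unify f ~ c  [subst: {e:=List Int} | 1 pending]
  bind f := c
step 4: unify g ~ (List d -> a)  [subst: {e:=List Int, f:=c} | 0 pending]
  bind g := (List d -> a)

Answer: e:=List Int f:=c g:=(List d -> a)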